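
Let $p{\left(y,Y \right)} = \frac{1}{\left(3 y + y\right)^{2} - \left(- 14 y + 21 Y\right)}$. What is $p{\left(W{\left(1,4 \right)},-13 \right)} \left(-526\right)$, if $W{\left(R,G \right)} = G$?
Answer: $- \frac{526}{585} \approx -0.89915$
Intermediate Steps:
$p{\left(y,Y \right)} = \frac{1}{- 21 Y + 14 y + 16 y^{2}}$ ($p{\left(y,Y \right)} = \frac{1}{\left(4 y\right)^{2} - \left(- 14 y + 21 Y\right)} = \frac{1}{16 y^{2} - \left(- 14 y + 21 Y\right)} = \frac{1}{- 21 Y + 14 y + 16 y^{2}}$)
$p{\left(W{\left(1,4 \right)},-13 \right)} \left(-526\right) = \frac{1}{\left(-21\right) \left(-13\right) + 14 \cdot 4 + 16 \cdot 4^{2}} \left(-526\right) = \frac{1}{273 + 56 + 16 \cdot 16} \left(-526\right) = \frac{1}{273 + 56 + 256} \left(-526\right) = \frac{1}{585} \left(-526\right) = - \frac{526}{585}$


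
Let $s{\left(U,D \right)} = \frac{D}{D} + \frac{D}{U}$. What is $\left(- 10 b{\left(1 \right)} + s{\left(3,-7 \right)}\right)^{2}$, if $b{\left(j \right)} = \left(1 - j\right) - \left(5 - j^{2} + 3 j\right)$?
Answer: $\frac{42436}{9} \approx 4715.1$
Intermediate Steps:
$s{\left(U,D \right)} = 1 + \frac{D}{U}$
$b{\left(j \right)} = -4 + j^{2} - 4 j$ ($b{\left(j \right)} = \left(1 - j\right) - \left(5 - j^{2} + 3 j\right) = -4 + j^{2} - 4 j$)
$\left(- 10 b{\left(1 \right)} + s{\left(3,-7 \right)}\right)^{2} = \left(- 10 \left(-4 + 1^{2} - 4\right) + \frac{-7 + 3}{3}\right)^{2} = \left(- 10 \left(-4 + 1 - 4\right) + \frac{1}{3} \left(-4\right)\right)^{2} = \left(\left(-10\right) \left(-7\right) - \frac{4}{3}\right)^{2} = \left(70 - \frac{4}{3}\right)^{2} = \left(\frac{206}{3}\right)^{2} = \frac{42436}{9}$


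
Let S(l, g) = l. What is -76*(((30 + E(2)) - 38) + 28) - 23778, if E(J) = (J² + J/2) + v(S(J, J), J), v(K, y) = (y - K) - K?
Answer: -25526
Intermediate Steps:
v(K, y) = y - 2*K
E(J) = J² - J/2 (E(J) = (J² + J/2) + (J - 2*J) = (J² + J/2) - J = J² - J/2)
-76*(((30 + E(2)) - 38) + 28) - 23778 = -76*(((30 + 2*(-½ + 2)) - 38) + 28) - 23778 = -76*(((30 + 2*(3/2)) - 38) + 28) - 23778 = -76*(((30 + 3) - 38) + 28) - 23778 = -76*((33 - 38) + 28) - 23778 = -76*(-5 + 28) - 23778 = -76*23 - 23778 = -1748 - 23778 = -25526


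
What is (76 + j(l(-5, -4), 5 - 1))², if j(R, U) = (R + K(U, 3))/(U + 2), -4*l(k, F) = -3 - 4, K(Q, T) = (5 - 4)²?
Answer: 3367225/576 ≈ 5845.9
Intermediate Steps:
K(Q, T) = 1 (K(Q, T) = 1² = 1)
l(k, F) = 7/4 (l(k, F) = -(-3 - 4)/4 = -¼*(-7) = 7/4)
j(R, U) = (1 + R)/(2 + U) (j(R, U) = (R + 1)/(U + 2) = (1 + R)/(2 + U))
(76 + j(l(-5, -4), 5 - 1))² = (76 + (1 + 7/4)/(2 + (5 - 1)))² = (76 + (11/4)/(2 + 4))² = (76 + (11/4)/6)² = (76 + (⅙)*(11/4))² = (76 + 11/24)² = (1835/24)² = 3367225/576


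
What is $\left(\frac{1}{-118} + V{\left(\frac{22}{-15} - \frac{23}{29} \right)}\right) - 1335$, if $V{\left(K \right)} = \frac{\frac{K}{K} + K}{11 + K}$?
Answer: $- \frac{299498763}{224318} \approx -1335.2$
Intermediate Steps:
$V{\left(K \right)} = \frac{1 + K}{11 + K}$
$\left(\frac{1}{-118} + V{\left(\frac{22}{-15} - \frac{23}{29} \right)}\right) - 1335 = \left(\frac{1}{-118} + \frac{1 + \left(\frac{22}{-15} - \frac{23}{29}\right)}{11 + \left(\frac{22}{-15} - \frac{23}{29}\right)}\right) - 1335 = \left(- \frac{1}{118} + \frac{1 + \left(22 \left(- \frac{1}{15}\right) - \frac{23}{29}\right)}{11 + \left(22 \left(- \frac{1}{15}\right) - \frac{23}{29}\right)}\right) - 1335 = \left(- \frac{1}{118} + \frac{1 - \frac{983}{435}}{11 - \frac{983}{435}}\right) - 1335 = \left(- \frac{1}{118} + \frac{1}{\frac{3802}{435}} \left(- \frac{548}{435}\right)\right) - 1335 = \left(- \frac{1}{118} + \frac{435}{3802} \left(- \frac{548}{435}\right)\right) - 1335 = \left(- \frac{1}{118} - \frac{274}{1901}\right) - 1335 = - \frac{34233}{224318} - 1335 = - \frac{299498763}{224318}$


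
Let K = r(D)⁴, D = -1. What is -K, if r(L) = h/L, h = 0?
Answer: 0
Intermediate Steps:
r(L) = 0 (r(L) = 0/L = 0)
K = 0 (K = 0⁴ = 0)
-K = -1*0 = 0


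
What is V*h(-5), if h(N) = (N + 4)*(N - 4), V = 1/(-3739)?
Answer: -9/3739 ≈ -0.0024071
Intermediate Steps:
V = -1/3739 ≈ -0.00026745
h(N) = (-4 + N)*(4 + N) (h(N) = (4 + N)*(-4 + N) = (-4 + N)*(4 + N))
V*h(-5) = -(-16 + (-5)**2)/3739 = -(-16 + 25)/3739 = -1/3739*9 = -9/3739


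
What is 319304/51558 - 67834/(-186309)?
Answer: 10497765718/1600953237 ≈ 6.5572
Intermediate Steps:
319304/51558 - 67834/(-186309) = 319304*(1/51558) - 67834*(-1/186309) = 159652/25779 + 67834/186309 = 10497765718/1600953237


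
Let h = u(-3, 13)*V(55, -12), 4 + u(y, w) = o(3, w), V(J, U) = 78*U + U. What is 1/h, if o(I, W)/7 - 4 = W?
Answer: -1/109020 ≈ -9.1726e-6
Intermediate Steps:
o(I, W) = 28 + 7*W
V(J, U) = 79*U
u(y, w) = 24 + 7*w (u(y, w) = -4 + (28 + 7*w) = 24 + 7*w)
h = -109020 (h = (24 + 7*13)*(79*(-12)) = (24 + 91)*(-948) = 115*(-948) = -109020)
1/h = 1/(-109020) = -1/109020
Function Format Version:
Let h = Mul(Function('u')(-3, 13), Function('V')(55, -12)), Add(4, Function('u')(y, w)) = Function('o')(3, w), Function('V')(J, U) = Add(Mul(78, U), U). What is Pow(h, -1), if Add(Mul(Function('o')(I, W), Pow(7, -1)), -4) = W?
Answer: Rational(-1, 109020) ≈ -9.1726e-6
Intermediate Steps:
Function('o')(I, W) = Add(28, Mul(7, W))
Function('V')(J, U) = Mul(79, U)
Function('u')(y, w) = Add(24, Mul(7, w)) (Function('u')(y, w) = Add(-4, Add(28, Mul(7, w))) = Add(24, Mul(7, w)))
h = -109020 (h = Mul(Add(24, Mul(7, 13)), Mul(79, -12)) = Mul(Add(24, 91), -948) = Mul(115, -948) = -109020)
Pow(h, -1) = Pow(-109020, -1) = Rational(-1, 109020)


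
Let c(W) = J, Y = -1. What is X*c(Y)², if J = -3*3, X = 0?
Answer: 0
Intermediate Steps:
J = -9
c(W) = -9
X*c(Y)² = 0*(-9)² = 0*81 = 0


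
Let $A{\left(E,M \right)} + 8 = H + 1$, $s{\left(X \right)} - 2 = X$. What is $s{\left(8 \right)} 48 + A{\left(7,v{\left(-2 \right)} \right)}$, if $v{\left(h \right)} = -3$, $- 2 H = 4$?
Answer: $471$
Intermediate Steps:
$H = -2$ ($H = \left(- \frac{1}{2}\right) 4 = -2$)
$s{\left(X \right)} = 2 + X$
$A{\left(E,M \right)} = -9$ ($A{\left(E,M \right)} = -8 + \left(-2 + 1\right) = -8 - 1 = -9$)
$s{\left(8 \right)} 48 + A{\left(7,v{\left(-2 \right)} \right)} = \left(2 + 8\right) 48 - 9 = 10 \cdot 48 - 9 = 480 - 9 = 471$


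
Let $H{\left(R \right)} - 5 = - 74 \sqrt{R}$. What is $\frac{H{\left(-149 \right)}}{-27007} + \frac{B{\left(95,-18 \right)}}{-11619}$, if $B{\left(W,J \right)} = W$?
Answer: $- \frac{2623760}{313794333} + \frac{74 i \sqrt{149}}{27007} \approx -0.0083614 + 0.033446 i$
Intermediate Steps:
$H{\left(R \right)} = 5 - 74 \sqrt{R}$
$\frac{H{\left(-149 \right)}}{-27007} + \frac{B{\left(95,-18 \right)}}{-11619} = \frac{5 - 74 \sqrt{-149}}{-27007} + \frac{95}{-11619} = \left(5 - 74 i \sqrt{149}\right) \left(- \frac{1}{27007}\right) + 95 \left(- \frac{1}{11619}\right) = \left(5 - 74 i \sqrt{149}\right) \left(- \frac{1}{27007}\right) - \frac{95}{11619} = \left(- \frac{5}{27007} + \frac{74 i \sqrt{149}}{27007}\right) - \frac{95}{11619} = - \frac{2623760}{313794333} + \frac{74 i \sqrt{149}}{27007}$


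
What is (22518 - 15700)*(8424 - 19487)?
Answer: -75427534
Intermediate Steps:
(22518 - 15700)*(8424 - 19487) = 6818*(-11063) = -75427534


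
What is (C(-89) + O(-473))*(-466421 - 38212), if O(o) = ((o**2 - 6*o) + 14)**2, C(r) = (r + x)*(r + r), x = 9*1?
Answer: -25907335319790033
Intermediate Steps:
x = 9
C(r) = 2*r*(9 + r) (C(r) = (r + 9)*(r + r) = (9 + r)*(2*r) = 2*r*(9 + r))
O(o) = (14 + o**2 - 6*o)**2
(C(-89) + O(-473))*(-466421 - 38212) = (2*(-89)*(9 - 89) + (14 + (-473)**2 - 6*(-473))**2)*(-466421 - 38212) = (2*(-89)*(-80) + (14 + 223729 + 2838)**2)*(-504633) = (14240 + 226581**2)*(-504633) = (14240 + 51338949561)*(-504633) = 51338963801*(-504633) = -25907335319790033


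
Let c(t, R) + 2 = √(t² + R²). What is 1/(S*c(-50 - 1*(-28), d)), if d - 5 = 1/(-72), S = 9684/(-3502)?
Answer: -59328/41413357 - 412*√2637937/41413357 ≈ -0.017591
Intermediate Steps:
S = -4842/1751 (S = 9684*(-1/3502) = -4842/1751 ≈ -2.7653)
d = 359/72 (d = 5 + 1/(-72) = 5 - 1/72 = 359/72 ≈ 4.9861)
c(t, R) = -2 + √(R² + t²) (c(t, R) = -2 + √(t² + R²) = -2 + √(R² + t²))
1/(S*c(-50 - 1*(-28), d)) = 1/((-4842/1751)*(-2 + √((359/72)² + (-50 - 1*(-28))²))) = -1751/(4842*(-2 + √(128881/5184 + (-50 + 28)²))) = -1751/(4842*(-2 + √(128881/5184 + (-22)²))) = -1751/(4842*(-2 + √(128881/5184 + 484))) = -1751/(4842*(-2 + √(2637937/5184))) = -1751/(4842*(-2 + √2637937/72))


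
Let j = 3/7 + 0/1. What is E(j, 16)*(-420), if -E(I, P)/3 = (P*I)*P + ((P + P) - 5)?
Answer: 172260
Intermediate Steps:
j = 3/7 (j = 3*(⅐) + 0*1 = 3/7 + 0 = 3/7 ≈ 0.42857)
E(I, P) = 15 - 6*P - 3*I*P² (E(I, P) = -3*((P*I)*P + ((P + P) - 5)) = -3*((I*P)*P + (2*P - 5)) = -3*(I*P² + (-5 + 2*P)) = -3*(-5 + 2*P + I*P²) = 15 - 6*P - 3*I*P²)
E(j, 16)*(-420) = (15 - 6*16 - 3*3/7*16²)*(-420) = (15 - 96 - 3*3/7*256)*(-420) = (15 - 96 - 2304/7)*(-420) = -2871/7*(-420) = 172260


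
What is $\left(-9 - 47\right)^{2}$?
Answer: $3136$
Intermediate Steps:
$\left(-9 - 47\right)^{2} = \left(-56\right)^{2} = 3136$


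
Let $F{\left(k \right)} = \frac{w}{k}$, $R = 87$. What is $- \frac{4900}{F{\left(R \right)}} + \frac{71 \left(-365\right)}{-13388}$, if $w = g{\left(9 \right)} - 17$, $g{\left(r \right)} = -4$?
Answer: $\frac{271802315}{13388} \approx 20302.0$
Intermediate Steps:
$w = -21$ ($w = -4 - 17 = -21$)
$F{\left(k \right)} = - \frac{21}{k}$
$- \frac{4900}{F{\left(R \right)}} + \frac{71 \left(-365\right)}{-13388} = - \frac{4900}{\left(-21\right) \frac{1}{87}} + \frac{71 \left(-365\right)}{-13388} = - \frac{4900}{\left(-21\right) \frac{1}{87}} - - \frac{25915}{13388} = - \frac{4900}{- \frac{7}{29}} + \frac{25915}{13388} = \left(-4900\right) \left(- \frac{29}{7}\right) + \frac{25915}{13388} = 20300 + \frac{25915}{13388} = \frac{271802315}{13388}$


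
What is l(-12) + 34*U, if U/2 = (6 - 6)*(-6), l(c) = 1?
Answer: 1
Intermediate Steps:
U = 0 (U = 2*((6 - 6)*(-6)) = 2*(0*(-6)) = 2*0 = 0)
l(-12) + 34*U = 1 + 34*0 = 1 + 0 = 1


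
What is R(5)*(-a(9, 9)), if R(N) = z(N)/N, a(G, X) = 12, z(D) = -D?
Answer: 12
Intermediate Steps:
R(N) = -1 (R(N) = (-N)/N = -1)
R(5)*(-a(9, 9)) = -(-1)*12 = -1*(-12) = 12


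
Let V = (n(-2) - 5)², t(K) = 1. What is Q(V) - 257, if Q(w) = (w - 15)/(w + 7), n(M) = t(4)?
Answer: -5910/23 ≈ -256.96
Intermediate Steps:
n(M) = 1
V = 16 (V = (1 - 5)² = (-4)² = 16)
Q(w) = (-15 + w)/(7 + w)
Q(V) - 257 = (-15 + 16)/(7 + 16) - 257 = 1/23 - 257 = -5910/23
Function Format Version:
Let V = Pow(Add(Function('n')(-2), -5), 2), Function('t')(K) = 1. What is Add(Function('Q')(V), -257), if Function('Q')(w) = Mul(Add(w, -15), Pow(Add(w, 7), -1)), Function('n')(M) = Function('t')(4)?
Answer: Rational(-5910, 23) ≈ -256.96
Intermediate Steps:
Function('n')(M) = 1
V = 16 (V = Pow(Add(1, -5), 2) = Pow(-4, 2) = 16)
Function('Q')(w) = Mul(Pow(Add(7, w), -1), Add(-15, w)) (Function('Q')(w) = Mul(Add(-15, w), Pow(Add(7, w), -1)) = Mul(Pow(Add(7, w), -1), Add(-15, w)))
Add(Function('Q')(V), -257) = Add(Mul(Pow(Add(7, 16), -1), Add(-15, 16)), -257) = Add(Mul(Pow(23, -1), 1), -257) = Add(Mul(Rational(1, 23), 1), -257) = Add(Rational(1, 23), -257) = Rational(-5910, 23)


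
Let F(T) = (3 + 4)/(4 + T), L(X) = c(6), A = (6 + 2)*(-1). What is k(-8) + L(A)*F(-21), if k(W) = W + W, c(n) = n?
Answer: -314/17 ≈ -18.471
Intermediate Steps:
k(W) = 2*W
A = -8 (A = 8*(-1) = -8)
L(X) = 6
F(T) = 7/(4 + T)
k(-8) + L(A)*F(-21) = 2*(-8) + 6*(7/(4 - 21)) = -16 + 6*(7/(-17)) = -16 + 6*(7*(-1/17)) = -16 + 6*(-7/17) = -16 - 42/17 = -314/17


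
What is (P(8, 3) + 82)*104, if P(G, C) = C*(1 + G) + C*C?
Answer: 12272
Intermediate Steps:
P(G, C) = C² + C*(1 + G) (P(G, C) = C*(1 + G) + C² = C² + C*(1 + G))
(P(8, 3) + 82)*104 = (3*(1 + 3 + 8) + 82)*104 = (3*12 + 82)*104 = (36 + 82)*104 = 118*104 = 12272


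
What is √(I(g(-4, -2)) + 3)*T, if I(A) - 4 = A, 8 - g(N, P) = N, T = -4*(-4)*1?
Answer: 16*√19 ≈ 69.742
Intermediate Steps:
T = 16 (T = 16*1 = 16)
g(N, P) = 8 - N
I(A) = 4 + A
√(I(g(-4, -2)) + 3)*T = √((4 + (8 - 1*(-4))) + 3)*16 = √((4 + (8 + 4)) + 3)*16 = √((4 + 12) + 3)*16 = √(16 + 3)*16 = √19*16 = 16*√19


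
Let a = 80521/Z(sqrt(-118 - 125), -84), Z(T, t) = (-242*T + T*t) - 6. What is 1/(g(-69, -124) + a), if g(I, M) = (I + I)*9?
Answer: 6*(I - 489*sqrt(3))/(-87973*I + 3644028*sqrt(3)) ≈ -0.00080501 - 1.027e-5*I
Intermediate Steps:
Z(T, t) = -6 - 242*T + T*t
g(I, M) = 18*I (g(I, M) = (2*I)*9 = 18*I)
a = 80521/(-6 - 2934*I*sqrt(3)) (a = 80521/(-6 - 242*sqrt(-118 - 125) + sqrt(-118 - 125)*(-84)) = 80521/(-6 - 2178*I*sqrt(3) + sqrt(-243)*(-84)) = 80521/(-6 - 2178*I*sqrt(3) + (9*I*sqrt(3))*(-84)) = 80521/(-6 - 2178*I*sqrt(3) - 756*I*sqrt(3)) = 80521/(-6 - 2934*I*sqrt(3)) ≈ -0.018708 + 15.845*I)
1/(g(-69, -124) + a) = 1/(18*(-69) + (-80521/4304184 + 13124923*I*sqrt(3)/1434728)) = 1/(-1242 + (-80521/4304184 + 13124923*I*sqrt(3)/1434728)) = 1/(-5345877049/4304184 + 13124923*I*sqrt(3)/1434728)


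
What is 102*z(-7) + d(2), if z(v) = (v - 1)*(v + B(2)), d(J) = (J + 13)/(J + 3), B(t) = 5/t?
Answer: 3675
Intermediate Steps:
d(J) = (13 + J)/(3 + J)
z(v) = (-1 + v)*(5/2 + v) (z(v) = (v - 1)*(v + 5/2) = (-1 + v)*(v + 5*(½)) = (-1 + v)*(v + 5/2) = (-1 + v)*(5/2 + v))
102*z(-7) + d(2) = 102*(-5/2 + (-7)² + (3/2)*(-7)) + (13 + 2)/(3 + 2) = 102*(-5/2 + 49 - 21/2) + 15/5 = 102*36 + (⅕)*15 = 3672 + 3 = 3675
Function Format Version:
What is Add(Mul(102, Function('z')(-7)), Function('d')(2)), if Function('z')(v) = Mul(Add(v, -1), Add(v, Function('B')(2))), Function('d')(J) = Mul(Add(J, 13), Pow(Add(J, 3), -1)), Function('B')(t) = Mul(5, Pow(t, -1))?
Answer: 3675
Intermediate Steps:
Function('d')(J) = Mul(Pow(Add(3, J), -1), Add(13, J)) (Function('d')(J) = Mul(Add(13, J), Pow(Add(3, J), -1)) = Mul(Pow(Add(3, J), -1), Add(13, J)))
Function('z')(v) = Mul(Add(-1, v), Add(Rational(5, 2), v)) (Function('z')(v) = Mul(Add(v, -1), Add(v, Mul(5, Pow(2, -1)))) = Mul(Add(-1, v), Add(v, Mul(5, Rational(1, 2)))) = Mul(Add(-1, v), Add(v, Rational(5, 2))) = Mul(Add(-1, v), Add(Rational(5, 2), v)))
Add(Mul(102, Function('z')(-7)), Function('d')(2)) = Add(Mul(102, Add(Rational(-5, 2), Pow(-7, 2), Mul(Rational(3, 2), -7))), Mul(Pow(Add(3, 2), -1), Add(13, 2))) = Add(Mul(102, Add(Rational(-5, 2), 49, Rational(-21, 2))), Mul(Pow(5, -1), 15)) = Add(Mul(102, 36), Mul(Rational(1, 5), 15)) = Add(3672, 3) = 3675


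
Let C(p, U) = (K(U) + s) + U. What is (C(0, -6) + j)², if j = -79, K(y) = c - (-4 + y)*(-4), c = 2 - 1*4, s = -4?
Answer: 17161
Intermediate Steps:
c = -2 (c = 2 - 4 = -2)
K(y) = -18 + 4*y (K(y) = -2 - (-4 + y)*(-4) = -2 - (16 - 4*y) = -2 + (-16 + 4*y) = -18 + 4*y)
C(p, U) = -22 + 5*U (C(p, U) = ((-18 + 4*U) - 4) + U = (-22 + 4*U) + U = -22 + 5*U)
(C(0, -6) + j)² = ((-22 + 5*(-6)) - 79)² = ((-22 - 30) - 79)² = (-52 - 79)² = (-131)² = 17161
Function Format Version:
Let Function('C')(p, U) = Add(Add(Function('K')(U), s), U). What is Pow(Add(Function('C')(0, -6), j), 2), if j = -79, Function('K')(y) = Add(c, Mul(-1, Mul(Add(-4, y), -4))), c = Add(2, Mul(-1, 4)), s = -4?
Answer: 17161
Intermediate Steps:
c = -2 (c = Add(2, -4) = -2)
Function('K')(y) = Add(-18, Mul(4, y)) (Function('K')(y) = Add(-2, Mul(-1, Mul(Add(-4, y), -4))) = Add(-2, Mul(-1, Add(16, Mul(-4, y)))) = Add(-2, Add(-16, Mul(4, y))) = Add(-18, Mul(4, y)))
Function('C')(p, U) = Add(-22, Mul(5, U)) (Function('C')(p, U) = Add(Add(Add(-18, Mul(4, U)), -4), U) = Add(Add(-22, Mul(4, U)), U) = Add(-22, Mul(5, U)))
Pow(Add(Function('C')(0, -6), j), 2) = Pow(Add(Add(-22, Mul(5, -6)), -79), 2) = Pow(Add(Add(-22, -30), -79), 2) = Pow(Add(-52, -79), 2) = Pow(-131, 2) = 17161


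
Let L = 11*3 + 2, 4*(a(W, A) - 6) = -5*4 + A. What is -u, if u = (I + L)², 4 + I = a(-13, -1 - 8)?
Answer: -14161/16 ≈ -885.06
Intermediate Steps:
a(W, A) = 1 + A/4 (a(W, A) = 6 + (-5*4 + A)/4 = 6 + (-20 + A)/4 = 6 + (-5 + A/4) = 1 + A/4)
L = 35 (L = 33 + 2 = 35)
I = -21/4 (I = -4 + (1 + (-1 - 8)/4) = -4 + (1 + (¼)*(-9)) = -4 + (1 - 9/4) = -4 - 5/4 = -21/4 ≈ -5.2500)
u = 14161/16 (u = (-21/4 + 35)² = (119/4)² = 14161/16 ≈ 885.06)
-u = -1*14161/16 = -14161/16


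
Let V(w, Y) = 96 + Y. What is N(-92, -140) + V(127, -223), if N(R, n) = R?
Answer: -219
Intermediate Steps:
N(-92, -140) + V(127, -223) = -92 + (96 - 223) = -92 - 127 = -219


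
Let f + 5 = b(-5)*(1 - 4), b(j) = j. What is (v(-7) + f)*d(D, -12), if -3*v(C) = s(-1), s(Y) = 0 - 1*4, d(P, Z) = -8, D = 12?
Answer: -272/3 ≈ -90.667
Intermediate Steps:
s(Y) = -4 (s(Y) = 0 - 4 = -4)
v(C) = 4/3 (v(C) = -⅓*(-4) = 4/3)
f = 10 (f = -5 - 5*(1 - 4) = -5 - 5*(-3) = -5 + 15 = 10)
(v(-7) + f)*d(D, -12) = (4/3 + 10)*(-8) = (34/3)*(-8) = -272/3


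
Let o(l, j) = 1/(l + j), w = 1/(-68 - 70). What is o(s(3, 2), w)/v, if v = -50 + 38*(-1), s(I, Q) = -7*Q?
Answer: 69/85052 ≈ 0.00081127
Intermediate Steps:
w = -1/138 (w = 1/(-138) = -1/138 ≈ -0.0072464)
o(l, j) = 1/(j + l)
v = -88 (v = -50 - 38 = -88)
o(s(3, 2), w)/v = 1/(-1/138 - 7*2*(-88)) = -1/88/(-1/138 - 14) = -1/88/(-1933/138) = -138/1933*(-1/88) = 69/85052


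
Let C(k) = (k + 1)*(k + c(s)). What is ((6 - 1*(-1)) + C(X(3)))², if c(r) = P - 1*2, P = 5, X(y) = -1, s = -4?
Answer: 49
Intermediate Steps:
c(r) = 3 (c(r) = 5 - 1*2 = 5 - 2 = 3)
C(k) = (1 + k)*(3 + k) (C(k) = (k + 1)*(k + 3) = (1 + k)*(3 + k))
((6 - 1*(-1)) + C(X(3)))² = ((6 - 1*(-1)) + (3 + (-1)² + 4*(-1)))² = ((6 + 1) + (3 + 1 - 4))² = (7 + 0)² = 7² = 49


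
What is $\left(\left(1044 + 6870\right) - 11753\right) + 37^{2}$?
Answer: $-2470$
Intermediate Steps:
$\left(\left(1044 + 6870\right) - 11753\right) + 37^{2} = \left(7914 - 11753\right) + 1369 = -3839 + 1369 = -2470$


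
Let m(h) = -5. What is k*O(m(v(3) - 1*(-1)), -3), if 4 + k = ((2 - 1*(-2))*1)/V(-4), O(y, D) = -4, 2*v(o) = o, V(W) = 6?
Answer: 40/3 ≈ 13.333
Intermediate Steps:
v(o) = o/2
k = -10/3 (k = -4 + ((2 - 1*(-2))*1)/6 = -4 + ((2 + 2)*1)*(⅙) = -4 + (4*1)*(⅙) = -4 + 4*(⅙) = -4 + ⅔ = -10/3 ≈ -3.3333)
k*O(m(v(3) - 1*(-1)), -3) = -10/3*(-4) = 40/3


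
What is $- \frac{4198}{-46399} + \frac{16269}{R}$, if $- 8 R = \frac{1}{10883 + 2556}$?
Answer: $- \frac{81157081462274}{46399} \approx -1.7491 \cdot 10^{9}$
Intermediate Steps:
$R = - \frac{1}{107512}$ ($R = - \frac{1}{8 \left(10883 + 2556\right)} = - \frac{1}{8 \cdot 13439} = \left(- \frac{1}{8}\right) \frac{1}{13439} = - \frac{1}{107512} \approx -9.3013 \cdot 10^{-6}$)
$- \frac{4198}{-46399} + \frac{16269}{R} = - \frac{4198}{-46399} + \frac{16269}{- \frac{1}{107512}} = \left(-4198\right) \left(- \frac{1}{46399}\right) + 16269 \left(-107512\right) = \frac{4198}{46399} - 1749112728 = - \frac{81157081462274}{46399}$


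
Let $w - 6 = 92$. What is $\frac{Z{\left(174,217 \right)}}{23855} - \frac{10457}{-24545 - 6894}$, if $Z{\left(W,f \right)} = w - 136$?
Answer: $\frac{248257053}{749977345} \approx 0.33102$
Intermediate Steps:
$w = 98$ ($w = 6 + 92 = 98$)
$Z{\left(W,f \right)} = -38$ ($Z{\left(W,f \right)} = 98 - 136 = -38$)
$\frac{Z{\left(174,217 \right)}}{23855} - \frac{10457}{-24545 - 6894} = - \frac{38}{23855} - \frac{10457}{-24545 - 6894} = \left(-38\right) \frac{1}{23855} - \frac{10457}{-31439} = - \frac{38}{23855} - - \frac{10457}{31439} = - \frac{38}{23855} + \frac{10457}{31439} = \frac{248257053}{749977345}$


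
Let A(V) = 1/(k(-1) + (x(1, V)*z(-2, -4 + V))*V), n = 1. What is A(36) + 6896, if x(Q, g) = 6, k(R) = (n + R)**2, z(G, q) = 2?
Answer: 2979073/432 ≈ 6896.0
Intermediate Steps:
k(R) = (1 + R)**2
A(V) = 1/(12*V) (A(V) = 1/((1 - 1)**2 + (6*2)*V) = 1/(0**2 + 12*V) = 1/(0 + 12*V) = 1/(12*V))
A(36) + 6896 = (1/12)/36 + 6896 = (1/12)*(1/36) + 6896 = 1/432 + 6896 = 2979073/432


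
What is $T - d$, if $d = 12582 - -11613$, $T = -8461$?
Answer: $-32656$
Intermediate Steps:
$d = 24195$ ($d = 12582 + 11613 = 24195$)
$T - d = -8461 - 24195 = -32656$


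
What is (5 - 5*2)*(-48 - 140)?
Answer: 940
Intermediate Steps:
(5 - 5*2)*(-48 - 140) = (5 - 10)*(-188) = -5*(-188) = 940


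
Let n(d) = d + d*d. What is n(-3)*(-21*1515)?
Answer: -190890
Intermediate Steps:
n(d) = d + d**2
n(-3)*(-21*1515) = (-3*(1 - 3))*(-21*1515) = -3*(-2)*(-31815) = 6*(-31815) = -190890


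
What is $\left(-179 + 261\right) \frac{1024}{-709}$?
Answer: $- \frac{83968}{709} \approx -118.43$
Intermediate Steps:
$\left(-179 + 261\right) \frac{1024}{-709} = 82 \cdot 1024 \left(- \frac{1}{709}\right) = 82 \left(- \frac{1024}{709}\right) = - \frac{83968}{709}$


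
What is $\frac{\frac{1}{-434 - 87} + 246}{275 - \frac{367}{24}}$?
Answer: $\frac{3075960}{3247393} \approx 0.94721$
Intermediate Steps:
$\frac{\frac{1}{-434 - 87} + 246}{275 - \frac{367}{24}} = \frac{\frac{1}{-521} + 246}{275 - \frac{367}{24}} = \frac{- \frac{1}{521} + 246}{275 - \frac{367}{24}} = \frac{128165}{521 \cdot \frac{6233}{24}} = \frac{128165}{521} \cdot \frac{24}{6233} = \frac{3075960}{3247393}$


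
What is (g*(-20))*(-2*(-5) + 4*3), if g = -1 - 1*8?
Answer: 3960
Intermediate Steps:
g = -9 (g = -1 - 8 = -9)
(g*(-20))*(-2*(-5) + 4*3) = (-9*(-20))*(-2*(-5) + 4*3) = 180*(10 + 12) = 180*22 = 3960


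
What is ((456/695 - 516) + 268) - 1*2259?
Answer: -1741909/695 ≈ -2506.3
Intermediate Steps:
((456/695 - 516) + 268) - 1*2259 = ((456*(1/695) - 516) + 268) - 2259 = ((456/695 - 516) + 268) - 2259 = (-358164/695 + 268) - 2259 = -171904/695 - 2259 = -1741909/695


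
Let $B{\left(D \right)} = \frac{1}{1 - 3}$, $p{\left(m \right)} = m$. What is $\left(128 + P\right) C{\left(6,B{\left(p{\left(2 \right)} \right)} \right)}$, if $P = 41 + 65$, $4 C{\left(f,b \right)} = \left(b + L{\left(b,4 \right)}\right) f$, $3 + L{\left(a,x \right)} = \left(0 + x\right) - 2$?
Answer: $- \frac{1053}{2} \approx -526.5$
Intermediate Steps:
$B{\left(D \right)} = - \frac{1}{2}$ ($B{\left(D \right)} = \frac{1}{-2} = - \frac{1}{2}$)
$L{\left(a,x \right)} = -5 + x$ ($L{\left(a,x \right)} = -3 + \left(\left(0 + x\right) - 2\right) = -3 + \left(x - 2\right) = -3 + \left(-2 + x\right) = -5 + x$)
$C{\left(f,b \right)} = \frac{f \left(-1 + b\right)}{4}$ ($C{\left(f,b \right)} = \frac{\left(b + \left(-5 + 4\right)\right) f}{4} = \frac{\left(b - 1\right) f}{4} = \frac{\left(-1 + b\right) f}{4} = \frac{f \left(-1 + b\right)}{4}$)
$P = 106$
$\left(128 + P\right) C{\left(6,B{\left(p{\left(2 \right)} \right)} \right)} = \left(128 + 106\right) \frac{1}{4} \cdot 6 \left(-1 - \frac{1}{2}\right) = 234 \cdot \frac{1}{4} \cdot 6 \left(- \frac{3}{2}\right) = 234 \left(- \frac{9}{4}\right) = - \frac{1053}{2}$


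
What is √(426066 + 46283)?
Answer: √472349 ≈ 687.28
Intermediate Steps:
√(426066 + 46283) = √472349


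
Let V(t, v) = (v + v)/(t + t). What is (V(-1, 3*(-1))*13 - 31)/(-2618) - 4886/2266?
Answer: -291129/134827 ≈ -2.1593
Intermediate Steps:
V(t, v) = v/t (V(t, v) = (2*v)/((2*t)) = (2*v)*(1/(2*t)) = v/t)
(V(-1, 3*(-1))*13 - 31)/(-2618) - 4886/2266 = (((3*(-1))/(-1))*13 - 31)/(-2618) - 4886/2266 = (-3*(-1)*13 - 31)*(-1/2618) - 4886*1/2266 = (3*13 - 31)*(-1/2618) - 2443/1133 = (39 - 31)*(-1/2618) - 2443/1133 = 8*(-1/2618) - 2443/1133 = -4/1309 - 2443/1133 = -291129/134827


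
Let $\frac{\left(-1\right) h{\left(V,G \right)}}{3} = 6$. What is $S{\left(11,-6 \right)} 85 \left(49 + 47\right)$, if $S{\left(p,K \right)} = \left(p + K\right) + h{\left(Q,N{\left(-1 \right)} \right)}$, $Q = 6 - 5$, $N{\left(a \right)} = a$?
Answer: $-106080$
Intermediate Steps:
$Q = 1$ ($Q = 6 - 5 = 1$)
$h{\left(V,G \right)} = -18$ ($h{\left(V,G \right)} = \left(-3\right) 6 = -18$)
$S{\left(p,K \right)} = -18 + K + p$ ($S{\left(p,K \right)} = \left(p + K\right) - 18 = \left(K + p\right) - 18 = -18 + K + p$)
$S{\left(11,-6 \right)} 85 \left(49 + 47\right) = \left(-18 - 6 + 11\right) 85 \left(49 + 47\right) = \left(-13\right) 85 \cdot 96 = \left(-1105\right) 96 = -106080$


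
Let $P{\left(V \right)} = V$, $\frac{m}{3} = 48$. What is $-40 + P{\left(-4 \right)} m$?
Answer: $-616$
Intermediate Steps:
$m = 144$ ($m = 3 \cdot 48 = 144$)
$-40 + P{\left(-4 \right)} m = -40 - 576 = -616$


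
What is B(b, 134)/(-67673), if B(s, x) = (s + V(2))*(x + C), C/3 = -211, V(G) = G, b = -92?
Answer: -44910/67673 ≈ -0.66363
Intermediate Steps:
C = -633 (C = 3*(-211) = -633)
B(s, x) = (-633 + x)*(2 + s) (B(s, x) = (s + 2)*(x - 633) = (2 + s)*(-633 + x) = (-633 + x)*(2 + s))
B(b, 134)/(-67673) = (-1266 - 633*(-92) + 2*134 - 92*134)/(-67673) = (-1266 + 58236 + 268 - 12328)*(-1/67673) = 44910*(-1/67673) = -44910/67673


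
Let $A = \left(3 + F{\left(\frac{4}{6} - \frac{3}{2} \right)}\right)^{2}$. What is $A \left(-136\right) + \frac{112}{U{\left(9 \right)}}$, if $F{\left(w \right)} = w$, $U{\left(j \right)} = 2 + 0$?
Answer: $- \frac{5242}{9} \approx -582.44$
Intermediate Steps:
$U{\left(j \right)} = 2$
$A = \frac{169}{36}$ ($A = \left(3 + \left(\frac{4}{6} - \frac{3}{2}\right)\right)^{2} = \left(3 + \left(4 \cdot \frac{1}{6} - \frac{3}{2}\right)\right)^{2} = \left(3 + \left(\frac{2}{3} - \frac{3}{2}\right)\right)^{2} = \left(3 - \frac{5}{6}\right)^{2} = \left(\frac{13}{6}\right)^{2} = \frac{169}{36} \approx 4.6944$)
$A \left(-136\right) + \frac{112}{U{\left(9 \right)}} = \frac{169}{36} \left(-136\right) + \frac{112}{2} = - \frac{5746}{9} + 112 \cdot \frac{1}{2} = - \frac{5746}{9} + 56 = - \frac{5242}{9}$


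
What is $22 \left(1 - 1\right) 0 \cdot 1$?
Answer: $0$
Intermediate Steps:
$22 \left(1 - 1\right) 0 \cdot 1 = 22 \cdot 0 \cdot 0 \cdot 1 = 22 \cdot 0 \cdot 1 = 0 \cdot 1 = 0$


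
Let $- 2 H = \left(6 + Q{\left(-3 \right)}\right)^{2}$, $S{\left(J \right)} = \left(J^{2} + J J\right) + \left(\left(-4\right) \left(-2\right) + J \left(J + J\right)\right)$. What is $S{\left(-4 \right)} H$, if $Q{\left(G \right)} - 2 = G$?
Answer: $-900$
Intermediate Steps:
$Q{\left(G \right)} = 2 + G$
$S{\left(J \right)} = 8 + 4 J^{2}$ ($S{\left(J \right)} = \left(J^{2} + J^{2}\right) + \left(8 + J 2 J\right) = 2 J^{2} + \left(8 + 2 J^{2}\right) = 8 + 4 J^{2}$)
$H = - \frac{25}{2}$ ($H = - \frac{\left(6 + \left(2 - 3\right)\right)^{2}}{2} = - \frac{\left(6 - 1\right)^{2}}{2} = - \frac{5^{2}}{2} = \left(- \frac{1}{2}\right) 25 = - \frac{25}{2} \approx -12.5$)
$S{\left(-4 \right)} H = \left(8 + 4 \left(-4\right)^{2}\right) \left(- \frac{25}{2}\right) = \left(8 + 4 \cdot 16\right) \left(- \frac{25}{2}\right) = \left(8 + 64\right) \left(- \frac{25}{2}\right) = 72 \left(- \frac{25}{2}\right) = -900$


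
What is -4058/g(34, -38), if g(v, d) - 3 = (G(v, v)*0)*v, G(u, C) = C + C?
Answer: -4058/3 ≈ -1352.7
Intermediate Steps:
G(u, C) = 2*C
g(v, d) = 3 (g(v, d) = 3 + ((2*v)*0)*v = 3 + 0*v = 3 + 0 = 3)
-4058/g(34, -38) = -4058/3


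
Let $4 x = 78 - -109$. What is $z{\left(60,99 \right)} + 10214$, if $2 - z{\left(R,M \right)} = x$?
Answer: $\frac{40677}{4} \approx 10169.0$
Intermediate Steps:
$x = \frac{187}{4}$ ($x = \frac{78 - -109}{4} = \frac{78 + 109}{4} = \frac{1}{4} \cdot 187 = \frac{187}{4} \approx 46.75$)
$z{\left(R,M \right)} = - \frac{179}{4}$ ($z{\left(R,M \right)} = 2 - \frac{187}{4} = - \frac{179}{4}$)
$z{\left(60,99 \right)} + 10214 = - \frac{179}{4} + 10214 = \frac{40677}{4}$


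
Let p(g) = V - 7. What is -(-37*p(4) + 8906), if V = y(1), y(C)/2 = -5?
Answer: -9535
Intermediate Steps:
y(C) = -10 (y(C) = 2*(-5) = -10)
V = -10
p(g) = -17 (p(g) = -10 - 7 = -17)
-(-37*p(4) + 8906) = -(-37*(-17) + 8906) = -(629 + 8906) = -1*9535 = -9535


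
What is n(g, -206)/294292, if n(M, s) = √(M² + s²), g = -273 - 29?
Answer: √33410/147146 ≈ 0.0012422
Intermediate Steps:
g = -302
n(g, -206)/294292 = √((-302)² + (-206)²)/294292 = √(91204 + 42436)*(1/294292) = √133640*(1/294292) = (2*√33410)*(1/294292) = √33410/147146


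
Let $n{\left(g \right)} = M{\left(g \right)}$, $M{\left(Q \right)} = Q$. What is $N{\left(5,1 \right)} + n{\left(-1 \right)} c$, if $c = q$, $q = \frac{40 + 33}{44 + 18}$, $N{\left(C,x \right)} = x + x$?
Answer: $\frac{51}{62} \approx 0.82258$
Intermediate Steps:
$N{\left(C,x \right)} = 2 x$
$q = \frac{73}{62} \approx 1.1774$
$c = \frac{73}{62} \approx 1.1774$
$n{\left(g \right)} = g$
$N{\left(5,1 \right)} + n{\left(-1 \right)} c = 2 \cdot 1 - \frac{73}{62} = 2 - \frac{73}{62} = \frac{51}{62}$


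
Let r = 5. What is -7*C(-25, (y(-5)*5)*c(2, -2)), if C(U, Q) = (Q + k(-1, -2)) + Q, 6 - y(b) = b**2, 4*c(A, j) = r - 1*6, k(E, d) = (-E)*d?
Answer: -637/2 ≈ -318.50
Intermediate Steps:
k(E, d) = -E*d
c(A, j) = -1/4 (c(A, j) = (5 - 1*6)/4 = (5 - 6)/4 = (1/4)*(-1) = -1/4)
y(b) = 6 - b**2
C(U, Q) = -2 + 2*Q (C(U, Q) = (Q - 1*(-1)*(-2)) + Q = (Q - 2) + Q = (-2 + Q) + Q = -2 + 2*Q)
-7*C(-25, (y(-5)*5)*c(2, -2)) = -7*(-2 + 2*(((6 - 1*(-5)**2)*5)*(-1/4))) = -7*(-2 + 2*(((6 - 1*25)*5)*(-1/4))) = -7*(-2 + 2*(((6 - 25)*5)*(-1/4))) = -7*(-2 + 2*(-19*5*(-1/4))) = -7*(-2 + 2*(-95*(-1/4))) = -7*(-2 + 2*(95/4)) = -7*(-2 + 95/2) = -7*91/2 = -637/2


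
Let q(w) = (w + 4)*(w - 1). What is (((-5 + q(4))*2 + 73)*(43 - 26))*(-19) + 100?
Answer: -35753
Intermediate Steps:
q(w) = (-1 + w)*(4 + w) (q(w) = (4 + w)*(-1 + w) = (-1 + w)*(4 + w))
(((-5 + q(4))*2 + 73)*(43 - 26))*(-19) + 100 = (((-5 + (-4 + 4² + 3*4))*2 + 73)*(43 - 26))*(-19) + 100 = (((-5 + (-4 + 16 + 12))*2 + 73)*17)*(-19) + 100 = (((-5 + 24)*2 + 73)*17)*(-19) + 100 = ((19*2 + 73)*17)*(-19) + 100 = ((38 + 73)*17)*(-19) + 100 = (111*17)*(-19) + 100 = 1887*(-19) + 100 = -35853 + 100 = -35753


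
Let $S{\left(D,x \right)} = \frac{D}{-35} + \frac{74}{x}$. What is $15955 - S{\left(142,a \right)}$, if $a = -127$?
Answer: $\frac{70940599}{4445} \approx 15960.0$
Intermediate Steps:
$S{\left(D,x \right)} = \frac{74}{x} - \frac{D}{35}$ ($S{\left(D,x \right)} = D \left(- \frac{1}{35}\right) + \frac{74}{x} = - \frac{D}{35} + \frac{74}{x} = \frac{74}{x} - \frac{D}{35}$)
$15955 - S{\left(142,a \right)} = 15955 - \left(\frac{74}{-127} - \frac{142}{35}\right) = 15955 - \left(74 \left(- \frac{1}{127}\right) - \frac{142}{35}\right) = 15955 - \left(- \frac{74}{127} - \frac{142}{35}\right) = 15955 - - \frac{20624}{4445} = 15955 + \frac{20624}{4445} = \frac{70940599}{4445}$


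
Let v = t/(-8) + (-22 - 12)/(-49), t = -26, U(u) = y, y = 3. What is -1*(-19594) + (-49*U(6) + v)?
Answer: 3812385/196 ≈ 19451.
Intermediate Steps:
U(u) = 3
v = 773/196 (v = -26/(-8) + (-22 - 12)/(-49) = -26*(-⅛) - 34*(-1/49) = 13/4 + 34/49 = 773/196 ≈ 3.9439)
-1*(-19594) + (-49*U(6) + v) = -1*(-19594) + (-49*3 + 773/196) = 19594 + (-147 + 773/196) = 19594 - 28039/196 = 3812385/196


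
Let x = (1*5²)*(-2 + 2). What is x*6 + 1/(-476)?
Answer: -1/476 ≈ -0.0021008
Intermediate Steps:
x = 0 (x = (1*25)*0 = 25*0 = 0)
x*6 + 1/(-476) = 0*6 + 1/(-476) = 0 - 1/476 = -1/476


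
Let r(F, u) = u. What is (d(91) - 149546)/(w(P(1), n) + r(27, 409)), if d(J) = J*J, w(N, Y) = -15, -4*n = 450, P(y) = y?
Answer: -141265/394 ≈ -358.54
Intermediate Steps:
n = -225/2 (n = -¼*450 = -225/2 ≈ -112.50)
d(J) = J²
(d(91) - 149546)/(w(P(1), n) + r(27, 409)) = (91² - 149546)/(-15 + 409) = (8281 - 149546)/394 = -141265*1/394 = -141265/394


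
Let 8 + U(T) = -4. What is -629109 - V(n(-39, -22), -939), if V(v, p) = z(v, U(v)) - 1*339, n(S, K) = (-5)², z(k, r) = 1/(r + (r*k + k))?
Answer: -180456989/287 ≈ -6.2877e+5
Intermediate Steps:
U(T) = -12 (U(T) = -8 - 4 = -12)
z(k, r) = 1/(k + r + k*r) (z(k, r) = 1/(r + (k*r + k)) = 1/(r + (k + k*r)) = 1/(k + r + k*r))
n(S, K) = 25
V(v, p) = -339 + 1/(-12 - 11*v) (V(v, p) = 1/(v - 12 + v*(-12)) - 1*339 = 1/(v - 12 - 12*v) - 339 = 1/(-12 - 11*v) - 339 = -339 + 1/(-12 - 11*v))
-629109 - V(n(-39, -22), -939) = -629109 - (4069 + 3729*25)/(-12 - 11*25) = -629109 - (4069 + 93225)/(-12 - 275) = -629109 - 97294/(-287) = -629109 - (-1)*97294/287 = -629109 - 1*(-97294/287) = -629109 + 97294/287 = -180456989/287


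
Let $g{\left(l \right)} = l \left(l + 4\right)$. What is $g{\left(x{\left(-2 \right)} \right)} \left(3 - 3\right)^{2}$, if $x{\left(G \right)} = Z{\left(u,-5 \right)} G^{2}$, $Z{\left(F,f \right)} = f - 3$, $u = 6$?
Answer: $0$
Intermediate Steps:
$Z{\left(F,f \right)} = -3 + f$
$x{\left(G \right)} = - 8 G^{2}$ ($x{\left(G \right)} = \left(-3 - 5\right) G^{2} = - 8 G^{2}$)
$g{\left(l \right)} = l \left(4 + l\right)$
$g{\left(x{\left(-2 \right)} \right)} \left(3 - 3\right)^{2} = - 8 \left(-2\right)^{2} \left(4 - 8 \left(-2\right)^{2}\right) \left(3 - 3\right)^{2} = \left(-8\right) 4 \left(4 - 32\right) 0^{2} = - 32 \left(4 - 32\right) 0 = \left(-32\right) \left(-28\right) 0 = 896 \cdot 0 = 0$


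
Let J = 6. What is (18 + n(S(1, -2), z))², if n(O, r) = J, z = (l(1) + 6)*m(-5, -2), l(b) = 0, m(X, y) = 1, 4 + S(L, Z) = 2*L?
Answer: 576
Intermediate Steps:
S(L, Z) = -4 + 2*L
z = 6 (z = (0 + 6)*1 = 6*1 = 6)
n(O, r) = 6
(18 + n(S(1, -2), z))² = (18 + 6)² = 24² = 576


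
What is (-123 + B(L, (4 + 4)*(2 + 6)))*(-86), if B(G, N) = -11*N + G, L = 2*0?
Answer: 71122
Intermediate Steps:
L = 0
B(G, N) = G - 11*N
(-123 + B(L, (4 + 4)*(2 + 6)))*(-86) = (-123 + (0 - 11*(4 + 4)*(2 + 6)))*(-86) = (-123 + (0 - 88*8))*(-86) = (-123 + (0 - 11*64))*(-86) = (-123 + (0 - 704))*(-86) = (-123 - 704)*(-86) = -827*(-86) = 71122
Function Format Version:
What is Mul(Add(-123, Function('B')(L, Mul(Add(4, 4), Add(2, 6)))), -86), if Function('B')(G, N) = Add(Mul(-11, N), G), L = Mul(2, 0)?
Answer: 71122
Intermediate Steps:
L = 0
Function('B')(G, N) = Add(G, Mul(-11, N))
Mul(Add(-123, Function('B')(L, Mul(Add(4, 4), Add(2, 6)))), -86) = Mul(Add(-123, Add(0, Mul(-11, Mul(Add(4, 4), Add(2, 6))))), -86) = Mul(Add(-123, Add(0, Mul(-11, Mul(8, 8)))), -86) = Mul(Add(-123, Add(0, Mul(-11, 64))), -86) = Mul(Add(-123, Add(0, -704)), -86) = Mul(Add(-123, -704), -86) = Mul(-827, -86) = 71122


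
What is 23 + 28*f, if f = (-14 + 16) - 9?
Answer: -173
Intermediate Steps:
f = -7 (f = 2 - 9 = -7)
23 + 28*f = 23 + 28*(-7) = 23 - 196 = -173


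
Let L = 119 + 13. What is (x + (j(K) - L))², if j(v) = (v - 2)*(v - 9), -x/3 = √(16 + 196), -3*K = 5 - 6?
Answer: 1273912/81 + 4232*√53/3 ≈ 25997.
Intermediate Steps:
K = ⅓ (K = -(5 - 6)/3 = -⅓*(-1) = ⅓ ≈ 0.33333)
x = -6*√53 (x = -3*√(16 + 196) = -6*√53 ≈ -43.681)
j(v) = (-9 + v)*(-2 + v) (j(v) = (-2 + v)*(-9 + v) = (-9 + v)*(-2 + v))
L = 132
(x + (j(K) - L))² = (-6*√53 + ((18 + (⅓)² - 11*⅓) - 1*132))² = (-6*√53 + ((18 + ⅑ - 11/3) - 132))² = (-6*√53 + (130/9 - 132))² = (-6*√53 - 1058/9)² = (-1058/9 - 6*√53)²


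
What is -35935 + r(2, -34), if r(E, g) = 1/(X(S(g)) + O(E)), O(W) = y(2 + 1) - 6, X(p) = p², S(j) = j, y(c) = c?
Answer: -41433054/1153 ≈ -35935.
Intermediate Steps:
O(W) = -3 (O(W) = (2 + 1) - 6 = 3 - 6 = -3)
r(E, g) = 1/(-3 + g²) (r(E, g) = 1/(g² - 3) = 1/(-3 + g²))
-35935 + r(2, -34) = -35935 + 1/(-3 + (-34)²) = -35935 + 1/(-3 + 1156) = -35935 + 1/1153 = -41433054/1153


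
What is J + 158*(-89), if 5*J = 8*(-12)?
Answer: -70406/5 ≈ -14081.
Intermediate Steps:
J = -96/5 (J = (8*(-12))/5 = (1/5)*(-96) = -96/5 ≈ -19.200)
J + 158*(-89) = -96/5 + 158*(-89) = -96/5 - 14062 = -70406/5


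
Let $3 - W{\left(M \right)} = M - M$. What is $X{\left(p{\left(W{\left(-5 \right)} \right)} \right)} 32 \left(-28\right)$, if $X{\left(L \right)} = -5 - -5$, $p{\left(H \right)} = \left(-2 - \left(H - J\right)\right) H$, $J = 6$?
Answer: $0$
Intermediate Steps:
$W{\left(M \right)} = 3$ ($W{\left(M \right)} = 3 - \left(M - M\right) = 3 - 0 = 3 + 0 = 3$)
$p{\left(H \right)} = H \left(4 - H\right)$ ($p{\left(H \right)} = \left(-2 - \left(-6 + H\right)\right) H = \left(4 - H\right) H = H \left(4 - H\right)$)
$X{\left(L \right)} = 0$ ($X{\left(L \right)} = -5 + 5 = 0$)
$X{\left(p{\left(W{\left(-5 \right)} \right)} \right)} 32 \left(-28\right) = 0 \cdot 32 \left(-28\right) = 0 \left(-28\right) = 0$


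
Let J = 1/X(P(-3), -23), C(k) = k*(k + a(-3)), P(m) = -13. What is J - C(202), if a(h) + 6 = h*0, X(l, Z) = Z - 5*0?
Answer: -910617/23 ≈ -39592.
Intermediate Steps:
X(l, Z) = Z (X(l, Z) = Z + 0 = Z)
a(h) = -6 (a(h) = -6 + h*0 = -6 + 0 = -6)
C(k) = k*(-6 + k) (C(k) = k*(k - 6) = k*(-6 + k))
J = -1/23 (J = 1/(-23) = -1/23 ≈ -0.043478)
J - C(202) = -1/23 - 202*(-6 + 202) = -1/23 - 202*196 = -1/23 - 1*39592 = -1/23 - 39592 = -910617/23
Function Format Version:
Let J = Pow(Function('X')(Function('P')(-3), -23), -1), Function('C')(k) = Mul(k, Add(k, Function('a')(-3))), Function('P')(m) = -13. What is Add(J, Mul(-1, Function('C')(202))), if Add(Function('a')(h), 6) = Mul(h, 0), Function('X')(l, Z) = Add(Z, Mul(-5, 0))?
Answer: Rational(-910617, 23) ≈ -39592.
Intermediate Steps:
Function('X')(l, Z) = Z (Function('X')(l, Z) = Add(Z, 0) = Z)
Function('a')(h) = -6 (Function('a')(h) = Add(-6, Mul(h, 0)) = Add(-6, 0) = -6)
Function('C')(k) = Mul(k, Add(-6, k)) (Function('C')(k) = Mul(k, Add(k, -6)) = Mul(k, Add(-6, k)))
J = Rational(-1, 23) (J = Pow(-23, -1) = Rational(-1, 23) ≈ -0.043478)
Add(J, Mul(-1, Function('C')(202))) = Add(Rational(-1, 23), Mul(-1, Mul(202, Add(-6, 202)))) = Add(Rational(-1, 23), Mul(-1, Mul(202, 196))) = Add(Rational(-1, 23), Mul(-1, 39592)) = Add(Rational(-1, 23), -39592) = Rational(-910617, 23)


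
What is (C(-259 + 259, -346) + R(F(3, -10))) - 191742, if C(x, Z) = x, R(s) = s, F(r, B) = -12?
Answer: -191754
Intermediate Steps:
(C(-259 + 259, -346) + R(F(3, -10))) - 191742 = ((-259 + 259) - 12) - 191742 = (0 - 12) - 191742 = -12 - 191742 = -191754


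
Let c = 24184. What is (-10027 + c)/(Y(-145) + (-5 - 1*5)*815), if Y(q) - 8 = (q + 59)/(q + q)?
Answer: -2052765/1180547 ≈ -1.7388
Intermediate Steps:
Y(q) = 8 + (59 + q)/(2*q) (Y(q) = 8 + (q + 59)/(q + q) = 8 + (59 + q)/((2*q)) = 8 + (59 + q)*(1/(2*q)) = 8 + (59 + q)/(2*q))
(-10027 + c)/(Y(-145) + (-5 - 1*5)*815) = (-10027 + 24184)/((1/2)*(59 + 17*(-145))/(-145) + (-5 - 1*5)*815) = 14157/((1/2)*(-1/145)*(59 - 2465) + (-5 - 5)*815) = 14157/((1/2)*(-1/145)*(-2406) - 10*815) = 14157/(1203/145 - 8150) = 14157/(-1180547/145) = 14157*(-145/1180547) = -2052765/1180547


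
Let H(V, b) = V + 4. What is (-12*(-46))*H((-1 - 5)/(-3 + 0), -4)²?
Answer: 19872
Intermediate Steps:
H(V, b) = 4 + V
(-12*(-46))*H((-1 - 5)/(-3 + 0), -4)² = (-12*(-46))*(4 + (-1 - 5)/(-3 + 0))² = 552*(4 - 6/(-3))² = 552*(4 - 6*(-⅓))² = 552*(4 + 2)² = 552*6² = 552*36 = 19872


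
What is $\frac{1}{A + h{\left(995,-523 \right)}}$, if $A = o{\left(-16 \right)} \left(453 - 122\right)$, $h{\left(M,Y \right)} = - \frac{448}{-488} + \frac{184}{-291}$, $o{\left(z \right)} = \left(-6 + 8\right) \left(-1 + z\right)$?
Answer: $- \frac{17751}{199764682} \approx -8.886 \cdot 10^{-5}$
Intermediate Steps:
$o{\left(z \right)} = -2 + 2 z$ ($o{\left(z \right)} = 2 \left(-1 + z\right) = -2 + 2 z$)
$h{\left(M,Y \right)} = \frac{5072}{17751}$ ($h{\left(M,Y \right)} = \left(-448\right) \left(- \frac{1}{488}\right) + 184 \left(- \frac{1}{291}\right) = \frac{56}{61} - \frac{184}{291} = \frac{5072}{17751}$)
$A = -11254$ ($A = \left(-2 + 2 \left(-16\right)\right) \left(453 - 122\right) = \left(-2 - 32\right) 331 = \left(-34\right) 331 = -11254$)
$\frac{1}{A + h{\left(995,-523 \right)}} = \frac{1}{-11254 + \frac{5072}{17751}} = \frac{1}{- \frac{199764682}{17751}} = - \frac{17751}{199764682}$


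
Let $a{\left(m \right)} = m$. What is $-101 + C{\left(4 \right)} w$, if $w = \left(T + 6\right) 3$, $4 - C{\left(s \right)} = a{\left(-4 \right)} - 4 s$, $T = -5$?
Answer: $-29$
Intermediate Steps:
$C{\left(s \right)} = 8 + 4 s$ ($C{\left(s \right)} = 4 - \left(-4 - 4 s\right) = 4 + \left(4 + 4 s\right) = 8 + 4 s$)
$w = 3$ ($w = \left(-5 + 6\right) 3 = 1 \cdot 3 = 3$)
$-101 + C{\left(4 \right)} w = -101 + \left(8 + 4 \cdot 4\right) 3 = -101 + \left(8 + 16\right) 3 = -101 + 24 \cdot 3 = -101 + 72 = -29$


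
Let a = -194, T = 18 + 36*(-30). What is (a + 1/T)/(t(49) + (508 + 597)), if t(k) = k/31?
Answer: -6386899/36430848 ≈ -0.17532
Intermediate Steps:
T = -1062 (T = 18 - 1080 = -1062)
t(k) = k/31 (t(k) = k*(1/31) = k/31)
(a + 1/T)/(t(49) + (508 + 597)) = (-194 + 1/(-1062))/((1/31)*49 + (508 + 597)) = (-194 - 1/1062)/(49/31 + 1105) = -206029/(1062*34304/31) = -206029/1062*31/34304 = -6386899/36430848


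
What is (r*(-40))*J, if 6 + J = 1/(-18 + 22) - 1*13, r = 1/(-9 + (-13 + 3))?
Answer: -750/19 ≈ -39.474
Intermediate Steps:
r = -1/19 (r = 1/(-9 - 10) = 1/(-19) = -1/19 ≈ -0.052632)
J = -75/4 (J = -6 + (1/(-18 + 22) - 1*13) = -6 + (1/4 - 13) = -6 + (¼ - 13) = -6 - 51/4 = -75/4 ≈ -18.750)
(r*(-40))*J = -1/19*(-40)*(-75/4) = (40/19)*(-75/4) = -750/19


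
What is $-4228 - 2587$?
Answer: $-6815$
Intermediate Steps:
$-4228 - 2587 = -6815$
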